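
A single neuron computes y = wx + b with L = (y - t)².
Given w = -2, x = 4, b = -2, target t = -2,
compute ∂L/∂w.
∂L/∂w = -64

y = wx + b = (-2)(4) + -2 = -10
∂L/∂y = 2(y - t) = 2(-10 - -2) = -16
∂y/∂w = x = 4
∂L/∂w = ∂L/∂y · ∂y/∂w = -16 × 4 = -64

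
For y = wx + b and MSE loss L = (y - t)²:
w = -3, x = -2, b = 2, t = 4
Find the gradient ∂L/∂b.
∂L/∂b = 8

y = wx + b = (-3)(-2) + 2 = 8
∂L/∂y = 2(y - t) = 2(8 - 4) = 8
∂y/∂b = 1
∂L/∂b = ∂L/∂y · ∂y/∂b = 8 × 1 = 8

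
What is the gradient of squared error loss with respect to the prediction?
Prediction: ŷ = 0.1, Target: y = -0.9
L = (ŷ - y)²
∂L/∂ŷ = 2.0

∂L/∂ŷ = 2(ŷ - y) = 2(0.1 - -0.9) = 2(1.0) = 2.0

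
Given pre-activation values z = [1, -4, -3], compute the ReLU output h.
h = [1, 0, 0]

ReLU applied element-wise: max(0,1)=1, max(0,-4)=0, max(0,-3)=0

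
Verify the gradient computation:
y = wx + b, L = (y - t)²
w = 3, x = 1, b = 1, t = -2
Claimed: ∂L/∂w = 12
Correct

y = (3)(1) + 1 = 4
∂L/∂y = 2(y - t) = 2(4 - -2) = 12
∂y/∂w = x = 1
∂L/∂w = 12 × 1 = 12

Claimed value: 12
Correct: The correct gradient is 12.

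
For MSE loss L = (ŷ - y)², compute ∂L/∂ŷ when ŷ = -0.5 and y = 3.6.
∂L/∂ŷ = -8.2

∂L/∂ŷ = 2(ŷ - y) = 2(-0.5 - 3.6) = 2(-4.1) = -8.2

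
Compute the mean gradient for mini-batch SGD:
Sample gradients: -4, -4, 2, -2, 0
Average gradient = -1.6

Average = (1/5)(-4 + -4 + 2 + -2 + 0) = -8/5 = -1.6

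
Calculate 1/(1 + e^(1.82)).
0.1394

sigmoid(-1.82) = 1/(1 + e^(1.82)) = 1/(1 + 6.172) = 0.1394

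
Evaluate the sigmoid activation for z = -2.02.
0.1171

sigmoid(-2.02) = 1/(1 + e^(2.02)) = 1/(1 + 7.538) = 0.1171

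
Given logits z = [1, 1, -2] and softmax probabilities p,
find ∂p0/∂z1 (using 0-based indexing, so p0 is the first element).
∂p0/∂z1 = -0.238

p = softmax(z) = [0.4879, 0.4879, 0.02429]
p0 = 0.4879, p1 = 0.4879

∂p0/∂z1 = -p0 × p1 = -0.4879 × 0.4879 = -0.238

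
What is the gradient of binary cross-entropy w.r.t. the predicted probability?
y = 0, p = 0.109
∂L/∂p = 1.122

∂L/∂p = -y/p + (1-y)/(1-p) = 0 + 1/0.891 = 1.122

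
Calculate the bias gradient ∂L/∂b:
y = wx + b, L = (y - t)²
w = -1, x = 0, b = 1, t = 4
∂L/∂b = -6

y = wx + b = (-1)(0) + 1 = 1
∂L/∂y = 2(y - t) = 2(1 - 4) = -6
∂y/∂b = 1
∂L/∂b = ∂L/∂y · ∂y/∂b = -6 × 1 = -6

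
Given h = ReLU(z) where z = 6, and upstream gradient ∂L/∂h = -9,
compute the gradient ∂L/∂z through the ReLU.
∂L/∂z = -9

h = ReLU(6) = 6
Since z > 0: ∂h/∂z = 1
∂L/∂z = ∂L/∂h · ∂h/∂z = -9 × 1 = -9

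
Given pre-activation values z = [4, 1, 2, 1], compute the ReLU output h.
h = [4, 1, 2, 1]

ReLU applied element-wise: max(0,4)=4, max(0,1)=1, max(0,2)=2, max(0,1)=1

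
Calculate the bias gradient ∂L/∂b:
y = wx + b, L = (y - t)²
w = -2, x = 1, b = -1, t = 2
∂L/∂b = -10

y = wx + b = (-2)(1) + -1 = -3
∂L/∂y = 2(y - t) = 2(-3 - 2) = -10
∂y/∂b = 1
∂L/∂b = ∂L/∂y · ∂y/∂b = -10 × 1 = -10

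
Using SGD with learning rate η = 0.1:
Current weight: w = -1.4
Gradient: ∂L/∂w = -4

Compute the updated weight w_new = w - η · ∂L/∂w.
w_new = -1

w_new = w - η·∂L/∂w = -1.4 - 0.1×(-4) = -1.4 - (-0.4) = -1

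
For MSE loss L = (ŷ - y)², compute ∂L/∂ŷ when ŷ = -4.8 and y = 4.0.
∂L/∂ŷ = -17.6

∂L/∂ŷ = 2(ŷ - y) = 2(-4.8 - 4.0) = 2(-8.8) = -17.6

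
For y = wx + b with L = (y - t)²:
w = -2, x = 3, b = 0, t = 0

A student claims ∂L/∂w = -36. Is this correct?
Correct

y = (-2)(3) + 0 = -6
∂L/∂y = 2(y - t) = 2(-6 - 0) = -12
∂y/∂w = x = 3
∂L/∂w = -12 × 3 = -36

Claimed value: -36
Correct: The correct gradient is -36.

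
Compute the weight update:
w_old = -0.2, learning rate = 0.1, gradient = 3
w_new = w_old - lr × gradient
w_new = -0.5

w_new = w - η·∂L/∂w = -0.2 - 0.1×(3) = -0.2 - (0.3) = -0.5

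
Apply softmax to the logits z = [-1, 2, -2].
p = [0.0466, 0.9362, 0.0171]

exp(z) = [0.3679, 7.389, 0.1353]
Sum = 7.892
p = [0.0466, 0.9362, 0.0171]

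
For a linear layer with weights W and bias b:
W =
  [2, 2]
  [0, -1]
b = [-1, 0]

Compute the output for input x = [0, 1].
y = [1, -1]

Wx = [2×0 + 2×1, 0×0 + -1×1]
   = [2, -1]
y = Wx + b = [2 + -1, -1 + 0] = [1, -1]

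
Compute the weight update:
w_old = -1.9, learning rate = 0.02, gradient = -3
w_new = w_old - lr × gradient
w_new = -1.84

w_new = w - η·∂L/∂w = -1.9 - 0.02×(-3) = -1.9 - (-0.06) = -1.84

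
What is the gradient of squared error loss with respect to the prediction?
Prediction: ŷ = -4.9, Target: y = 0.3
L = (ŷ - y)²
∂L/∂ŷ = -10.4

∂L/∂ŷ = 2(ŷ - y) = 2(-4.9 - 0.3) = 2(-5.2) = -10.4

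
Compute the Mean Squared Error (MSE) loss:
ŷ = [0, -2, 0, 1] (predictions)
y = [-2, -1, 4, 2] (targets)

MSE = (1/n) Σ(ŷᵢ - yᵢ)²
MSE = 5.5

MSE = (1/4)((0--2)² + (-2--1)² + (0-4)² + (1-2)²) = (1/4)(4 + 1 + 16 + 1) = 5.5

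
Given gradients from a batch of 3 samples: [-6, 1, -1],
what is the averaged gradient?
Average gradient = -2

Average = (1/3)(-6 + 1 + -1) = -6/3 = -2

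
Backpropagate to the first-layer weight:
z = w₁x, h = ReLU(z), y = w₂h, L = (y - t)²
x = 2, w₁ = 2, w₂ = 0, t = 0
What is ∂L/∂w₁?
∂L/∂w₁ = 0

Forward pass:
z = w₁x = 2×2 = 4
h = ReLU(4) = 4
y = w₂h = 0×4 = 0

Backward pass:
∂L/∂y = 2(y - t) = 2(0 - 0) = 0
∂y/∂h = w₂ = 0
∂h/∂z = 1 (ReLU derivative)
∂z/∂w₁ = x = 2

∂L/∂w₁ = 0 × 0 × 1 × 2 = 0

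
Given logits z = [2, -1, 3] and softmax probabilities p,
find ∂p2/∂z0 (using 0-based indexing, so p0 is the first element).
∂p2/∂z0 = -0.1915

p = softmax(z) = [0.2654, 0.01321, 0.7214]
p2 = 0.7214, p0 = 0.2654

∂p2/∂z0 = -p2 × p0 = -0.7214 × 0.2654 = -0.1915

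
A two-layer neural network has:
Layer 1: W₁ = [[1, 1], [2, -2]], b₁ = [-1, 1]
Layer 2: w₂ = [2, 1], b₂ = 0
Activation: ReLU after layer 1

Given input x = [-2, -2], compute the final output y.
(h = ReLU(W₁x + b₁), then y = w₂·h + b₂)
y = 1

Layer 1 pre-activation: z₁ = [-5, 1]
After ReLU: h = [0, 1]
Layer 2 output: y = 2×0 + 1×1 + 0 = 1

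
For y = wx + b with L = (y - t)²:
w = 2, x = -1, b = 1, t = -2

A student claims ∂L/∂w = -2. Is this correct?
Correct

y = (2)(-1) + 1 = -1
∂L/∂y = 2(y - t) = 2(-1 - -2) = 2
∂y/∂w = x = -1
∂L/∂w = 2 × -1 = -2

Claimed value: -2
Correct: The correct gradient is -2.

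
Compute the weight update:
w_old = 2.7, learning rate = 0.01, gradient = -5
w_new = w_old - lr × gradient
w_new = 2.75

w_new = w - η·∂L/∂w = 2.7 - 0.01×(-5) = 2.7 - (-0.05) = 2.75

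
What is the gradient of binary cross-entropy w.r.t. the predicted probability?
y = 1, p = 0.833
∂L/∂p = -1.2

∂L/∂p = -y/p + (1-y)/(1-p) = -1/0.833 + 0 = -1.2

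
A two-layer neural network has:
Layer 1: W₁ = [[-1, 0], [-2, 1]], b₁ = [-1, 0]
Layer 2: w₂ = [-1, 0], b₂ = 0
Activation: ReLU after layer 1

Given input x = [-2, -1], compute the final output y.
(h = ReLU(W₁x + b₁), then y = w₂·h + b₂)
y = -1

Layer 1 pre-activation: z₁ = [1, 3]
After ReLU: h = [1, 3]
Layer 2 output: y = -1×1 + 0×3 + 0 = -1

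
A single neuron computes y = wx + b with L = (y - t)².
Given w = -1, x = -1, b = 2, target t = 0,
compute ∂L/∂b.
∂L/∂b = 6

y = wx + b = (-1)(-1) + 2 = 3
∂L/∂y = 2(y - t) = 2(3 - 0) = 6
∂y/∂b = 1
∂L/∂b = ∂L/∂y · ∂y/∂b = 6 × 1 = 6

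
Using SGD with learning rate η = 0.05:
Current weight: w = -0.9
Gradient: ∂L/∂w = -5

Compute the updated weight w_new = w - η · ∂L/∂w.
w_new = -0.65

w_new = w - η·∂L/∂w = -0.9 - 0.05×(-5) = -0.9 - (-0.25) = -0.65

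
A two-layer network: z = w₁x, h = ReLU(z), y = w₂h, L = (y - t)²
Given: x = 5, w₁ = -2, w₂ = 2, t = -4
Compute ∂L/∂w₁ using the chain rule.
∂L/∂w₁ = 0

Forward pass:
z = w₁x = -2×5 = -10
h = ReLU(-10) = 0
y = w₂h = 2×0 = 0

Backward pass:
∂L/∂y = 2(y - t) = 2(0 - -4) = 8
∂y/∂h = w₂ = 2
∂h/∂z = 0 (ReLU derivative)
∂z/∂w₁ = x = 5

∂L/∂w₁ = 8 × 2 × 0 × 5 = 0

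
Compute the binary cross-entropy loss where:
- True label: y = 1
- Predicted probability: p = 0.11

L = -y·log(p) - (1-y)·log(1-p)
L = 2.207

L = -1·log(0.11) - 0·log(0.89) = -log(0.11) = 2.207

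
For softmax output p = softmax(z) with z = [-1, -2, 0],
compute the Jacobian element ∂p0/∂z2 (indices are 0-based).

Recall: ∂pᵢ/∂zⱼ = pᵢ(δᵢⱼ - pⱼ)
∂p0/∂z2 = -0.1628

p = softmax(z) = [0.2447, 0.09003, 0.6652]
p0 = 0.2447, p2 = 0.6652

∂p0/∂z2 = -p0 × p2 = -0.2447 × 0.6652 = -0.1628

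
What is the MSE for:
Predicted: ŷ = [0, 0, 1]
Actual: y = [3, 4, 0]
MSE = 8.667

MSE = (1/3)((0-3)² + (0-4)² + (1-0)²) = (1/3)(9 + 16 + 1) = 8.667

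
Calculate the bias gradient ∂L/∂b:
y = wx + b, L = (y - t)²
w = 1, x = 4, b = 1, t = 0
∂L/∂b = 10

y = wx + b = (1)(4) + 1 = 5
∂L/∂y = 2(y - t) = 2(5 - 0) = 10
∂y/∂b = 1
∂L/∂b = ∂L/∂y · ∂y/∂b = 10 × 1 = 10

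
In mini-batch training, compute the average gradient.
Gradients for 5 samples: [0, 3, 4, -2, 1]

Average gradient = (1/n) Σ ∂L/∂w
Average gradient = 1.2

Average = (1/5)(0 + 3 + 4 + -2 + 1) = 6/5 = 1.2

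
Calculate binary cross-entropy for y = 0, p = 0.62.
L = 0.9676

L = -0·log(0.62) - 1·log(0.38) = -log(0.38) = 0.9676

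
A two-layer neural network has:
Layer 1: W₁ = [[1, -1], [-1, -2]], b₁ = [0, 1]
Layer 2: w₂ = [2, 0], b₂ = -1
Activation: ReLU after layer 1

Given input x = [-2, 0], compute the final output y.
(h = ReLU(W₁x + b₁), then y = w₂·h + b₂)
y = -1

Layer 1 pre-activation: z₁ = [-2, 3]
After ReLU: h = [0, 3]
Layer 2 output: y = 2×0 + 0×3 + -1 = -1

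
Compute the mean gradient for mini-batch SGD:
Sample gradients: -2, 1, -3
Average gradient = -1.333

Average = (1/3)(-2 + 1 + -3) = -4/3 = -1.333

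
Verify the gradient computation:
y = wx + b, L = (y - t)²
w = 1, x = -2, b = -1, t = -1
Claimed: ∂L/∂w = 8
Correct

y = (1)(-2) + -1 = -3
∂L/∂y = 2(y - t) = 2(-3 - -1) = -4
∂y/∂w = x = -2
∂L/∂w = -4 × -2 = 8

Claimed value: 8
Correct: The correct gradient is 8.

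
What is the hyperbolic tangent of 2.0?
0.964

tanh(2.0) = (e^(2.0) - e^(-2.0))/(e^(2.0) + e^(-2.0)) = 0.964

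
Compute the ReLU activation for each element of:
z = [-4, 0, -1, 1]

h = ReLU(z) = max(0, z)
h = [0, 0, 0, 1]

ReLU applied element-wise: max(0,-4)=0, max(0,0)=0, max(0,-1)=0, max(0,1)=1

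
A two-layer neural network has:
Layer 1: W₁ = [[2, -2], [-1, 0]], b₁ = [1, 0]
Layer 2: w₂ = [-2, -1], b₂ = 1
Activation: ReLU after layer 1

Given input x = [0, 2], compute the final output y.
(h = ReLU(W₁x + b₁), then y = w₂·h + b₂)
y = 1

Layer 1 pre-activation: z₁ = [-3, 0]
After ReLU: h = [0, 0]
Layer 2 output: y = -2×0 + -1×0 + 1 = 1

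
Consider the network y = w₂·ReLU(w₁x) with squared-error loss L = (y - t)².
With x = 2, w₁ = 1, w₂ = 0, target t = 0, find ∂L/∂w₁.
∂L/∂w₁ = 0

Forward pass:
z = w₁x = 1×2 = 2
h = ReLU(2) = 2
y = w₂h = 0×2 = 0

Backward pass:
∂L/∂y = 2(y - t) = 2(0 - 0) = 0
∂y/∂h = w₂ = 0
∂h/∂z = 1 (ReLU derivative)
∂z/∂w₁ = x = 2

∂L/∂w₁ = 0 × 0 × 1 × 2 = 0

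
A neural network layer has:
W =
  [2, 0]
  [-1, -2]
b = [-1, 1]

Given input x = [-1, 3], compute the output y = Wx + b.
y = [-3, -4]

Wx = [2×-1 + 0×3, -1×-1 + -2×3]
   = [-2, -5]
y = Wx + b = [-2 + -1, -5 + 1] = [-3, -4]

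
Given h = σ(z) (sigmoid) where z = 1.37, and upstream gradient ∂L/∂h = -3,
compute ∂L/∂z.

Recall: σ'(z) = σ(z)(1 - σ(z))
∂L/∂z = -0.4847

σ(1.37) = 0.7974
σ'(1.37) = σ(1.37)(1 - σ(1.37)) = 0.7974 × 0.2026 = 0.1616
∂L/∂z = ∂L/∂h · σ'(z) = -3 × 0.1616 = -0.4847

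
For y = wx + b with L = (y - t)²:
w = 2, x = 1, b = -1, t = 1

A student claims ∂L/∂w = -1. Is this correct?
Incorrect

y = (2)(1) + -1 = 1
∂L/∂y = 2(y - t) = 2(1 - 1) = 0
∂y/∂w = x = 1
∂L/∂w = 0 × 1 = 0

Claimed value: -1
Incorrect: The correct gradient is 0.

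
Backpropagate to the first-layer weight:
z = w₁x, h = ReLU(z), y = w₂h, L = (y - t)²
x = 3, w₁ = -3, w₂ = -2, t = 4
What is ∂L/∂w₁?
∂L/∂w₁ = 0

Forward pass:
z = w₁x = -3×3 = -9
h = ReLU(-9) = 0
y = w₂h = -2×0 = 0

Backward pass:
∂L/∂y = 2(y - t) = 2(0 - 4) = -8
∂y/∂h = w₂ = -2
∂h/∂z = 0 (ReLU derivative)
∂z/∂w₁ = x = 3

∂L/∂w₁ = -8 × -2 × 0 × 3 = 0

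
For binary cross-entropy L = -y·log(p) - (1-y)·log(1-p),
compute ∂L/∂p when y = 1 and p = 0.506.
∂L/∂p = -1.976

∂L/∂p = -y/p + (1-y)/(1-p) = -1/0.506 + 0 = -1.976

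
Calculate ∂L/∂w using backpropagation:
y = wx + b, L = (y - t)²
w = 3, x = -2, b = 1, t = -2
∂L/∂w = 12

y = wx + b = (3)(-2) + 1 = -5
∂L/∂y = 2(y - t) = 2(-5 - -2) = -6
∂y/∂w = x = -2
∂L/∂w = ∂L/∂y · ∂y/∂w = -6 × -2 = 12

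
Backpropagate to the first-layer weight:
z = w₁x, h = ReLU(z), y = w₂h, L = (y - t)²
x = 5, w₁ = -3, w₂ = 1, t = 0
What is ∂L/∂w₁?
∂L/∂w₁ = 0

Forward pass:
z = w₁x = -3×5 = -15
h = ReLU(-15) = 0
y = w₂h = 1×0 = 0

Backward pass:
∂L/∂y = 2(y - t) = 2(0 - 0) = 0
∂y/∂h = w₂ = 1
∂h/∂z = 0 (ReLU derivative)
∂z/∂w₁ = x = 5

∂L/∂w₁ = 0 × 1 × 0 × 5 = 0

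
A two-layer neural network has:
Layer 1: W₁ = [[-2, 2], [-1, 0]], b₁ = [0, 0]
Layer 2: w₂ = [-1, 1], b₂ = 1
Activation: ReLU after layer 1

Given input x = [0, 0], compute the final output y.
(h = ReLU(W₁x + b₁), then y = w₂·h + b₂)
y = 1

Layer 1 pre-activation: z₁ = [0, 0]
After ReLU: h = [0, 0]
Layer 2 output: y = -1×0 + 1×0 + 1 = 1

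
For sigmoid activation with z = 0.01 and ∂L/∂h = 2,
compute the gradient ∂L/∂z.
∂L/∂z = 0.5

σ(0.01) = 0.5025
σ'(0.01) = σ(0.01)(1 - σ(0.01)) = 0.5025 × 0.4975 = 0.25
∂L/∂z = ∂L/∂h · σ'(z) = 2 × 0.25 = 0.5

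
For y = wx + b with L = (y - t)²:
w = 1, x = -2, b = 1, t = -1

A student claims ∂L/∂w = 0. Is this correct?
Correct

y = (1)(-2) + 1 = -1
∂L/∂y = 2(y - t) = 2(-1 - -1) = 0
∂y/∂w = x = -2
∂L/∂w = 0 × -2 = 0

Claimed value: 0
Correct: The correct gradient is 0.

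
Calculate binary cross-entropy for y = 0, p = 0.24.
L = 0.2744

L = -0·log(0.24) - 1·log(0.76) = -log(0.76) = 0.2744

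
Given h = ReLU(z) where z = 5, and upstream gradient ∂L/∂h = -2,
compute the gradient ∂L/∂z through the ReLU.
∂L/∂z = -2

h = ReLU(5) = 5
Since z > 0: ∂h/∂z = 1
∂L/∂z = ∂L/∂h · ∂h/∂z = -2 × 1 = -2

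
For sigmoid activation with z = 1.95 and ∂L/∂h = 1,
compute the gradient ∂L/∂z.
∂L/∂z = 0.109

σ(1.95) = 0.8754
σ'(1.95) = σ(1.95)(1 - σ(1.95)) = 0.8754 × 0.1246 = 0.109
∂L/∂z = ∂L/∂h · σ'(z) = 1 × 0.109 = 0.109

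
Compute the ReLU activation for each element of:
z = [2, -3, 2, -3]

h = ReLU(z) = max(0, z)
h = [2, 0, 2, 0]

ReLU applied element-wise: max(0,2)=2, max(0,-3)=0, max(0,2)=2, max(0,-3)=0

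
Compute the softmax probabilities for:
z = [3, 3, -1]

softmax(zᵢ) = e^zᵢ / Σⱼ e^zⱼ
p = [0.4955, 0.4955, 0.0091]

exp(z) = [20.09, 20.09, 0.3679]
Sum = 40.54
p = [0.4955, 0.4955, 0.0091]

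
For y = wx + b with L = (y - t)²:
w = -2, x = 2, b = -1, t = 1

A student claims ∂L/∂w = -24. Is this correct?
Correct

y = (-2)(2) + -1 = -5
∂L/∂y = 2(y - t) = 2(-5 - 1) = -12
∂y/∂w = x = 2
∂L/∂w = -12 × 2 = -24

Claimed value: -24
Correct: The correct gradient is -24.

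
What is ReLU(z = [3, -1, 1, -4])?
h = [3, 0, 1, 0]

ReLU applied element-wise: max(0,3)=3, max(0,-1)=0, max(0,1)=1, max(0,-4)=0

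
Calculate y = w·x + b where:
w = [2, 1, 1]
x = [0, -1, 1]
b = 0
y = 0

y = (2)(0) + (1)(-1) + (1)(1) + 0 = 0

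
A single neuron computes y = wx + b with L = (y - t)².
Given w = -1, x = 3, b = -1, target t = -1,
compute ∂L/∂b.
∂L/∂b = -6

y = wx + b = (-1)(3) + -1 = -4
∂L/∂y = 2(y - t) = 2(-4 - -1) = -6
∂y/∂b = 1
∂L/∂b = ∂L/∂y · ∂y/∂b = -6 × 1 = -6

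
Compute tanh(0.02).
0.02

tanh(0.02) = (e^(0.02) - e^(-0.02))/(e^(0.02) + e^(-0.02)) = 0.02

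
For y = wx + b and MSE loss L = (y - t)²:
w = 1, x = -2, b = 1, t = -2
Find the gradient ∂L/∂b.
∂L/∂b = 2

y = wx + b = (1)(-2) + 1 = -1
∂L/∂y = 2(y - t) = 2(-1 - -2) = 2
∂y/∂b = 1
∂L/∂b = ∂L/∂y · ∂y/∂b = 2 × 1 = 2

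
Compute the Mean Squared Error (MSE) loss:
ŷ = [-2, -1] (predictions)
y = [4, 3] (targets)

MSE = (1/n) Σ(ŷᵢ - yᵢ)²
MSE = 26

MSE = (1/2)((-2-4)² + (-1-3)²) = (1/2)(36 + 16) = 26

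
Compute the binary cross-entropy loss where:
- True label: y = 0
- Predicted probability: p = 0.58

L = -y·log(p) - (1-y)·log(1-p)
L = 0.8675

L = -0·log(0.58) - 1·log(0.42) = -log(0.42) = 0.8675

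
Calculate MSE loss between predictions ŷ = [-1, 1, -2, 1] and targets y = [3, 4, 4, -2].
MSE = 17.5

MSE = (1/4)((-1-3)² + (1-4)² + (-2-4)² + (1--2)²) = (1/4)(16 + 9 + 36 + 9) = 17.5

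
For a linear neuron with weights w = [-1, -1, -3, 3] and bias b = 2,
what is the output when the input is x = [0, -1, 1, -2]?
y = -6

y = (-1)(0) + (-1)(-1) + (-3)(1) + (3)(-2) + 2 = -6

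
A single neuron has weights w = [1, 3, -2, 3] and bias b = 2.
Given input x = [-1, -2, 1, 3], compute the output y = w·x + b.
y = 2

y = (1)(-1) + (3)(-2) + (-2)(1) + (3)(3) + 2 = 2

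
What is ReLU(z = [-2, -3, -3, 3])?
h = [0, 0, 0, 3]

ReLU applied element-wise: max(0,-2)=0, max(0,-3)=0, max(0,-3)=0, max(0,3)=3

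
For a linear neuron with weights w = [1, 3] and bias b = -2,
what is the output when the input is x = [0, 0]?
y = -2

y = (1)(0) + (3)(0) + -2 = -2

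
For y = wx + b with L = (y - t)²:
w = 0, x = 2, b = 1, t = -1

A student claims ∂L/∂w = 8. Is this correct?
Correct

y = (0)(2) + 1 = 1
∂L/∂y = 2(y - t) = 2(1 - -1) = 4
∂y/∂w = x = 2
∂L/∂w = 4 × 2 = 8

Claimed value: 8
Correct: The correct gradient is 8.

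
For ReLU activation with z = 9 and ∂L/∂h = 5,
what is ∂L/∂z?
∂L/∂z = 5

h = ReLU(9) = 9
Since z > 0: ∂h/∂z = 1
∂L/∂z = ∂L/∂h · ∂h/∂z = 5 × 1 = 5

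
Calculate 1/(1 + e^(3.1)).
0.04311

sigmoid(-3.1) = 1/(1 + e^(3.1)) = 1/(1 + 22.2) = 0.04311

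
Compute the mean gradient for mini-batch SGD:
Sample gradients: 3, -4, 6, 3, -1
Average gradient = 1.4

Average = (1/5)(3 + -4 + 6 + 3 + -1) = 7/5 = 1.4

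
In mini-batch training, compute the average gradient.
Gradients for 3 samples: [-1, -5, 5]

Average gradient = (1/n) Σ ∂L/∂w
Average gradient = -0.3333

Average = (1/3)(-1 + -5 + 5) = -1/3 = -0.3333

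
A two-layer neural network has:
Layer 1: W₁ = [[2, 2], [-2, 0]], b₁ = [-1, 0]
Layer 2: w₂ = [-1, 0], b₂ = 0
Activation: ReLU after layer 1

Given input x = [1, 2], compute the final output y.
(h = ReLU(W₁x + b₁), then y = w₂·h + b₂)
y = -5

Layer 1 pre-activation: z₁ = [5, -2]
After ReLU: h = [5, 0]
Layer 2 output: y = -1×5 + 0×0 + 0 = -5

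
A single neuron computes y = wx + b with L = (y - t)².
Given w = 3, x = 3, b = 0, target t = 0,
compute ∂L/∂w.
∂L/∂w = 54

y = wx + b = (3)(3) + 0 = 9
∂L/∂y = 2(y - t) = 2(9 - 0) = 18
∂y/∂w = x = 3
∂L/∂w = ∂L/∂y · ∂y/∂w = 18 × 3 = 54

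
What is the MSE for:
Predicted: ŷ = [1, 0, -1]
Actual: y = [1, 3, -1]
MSE = 3

MSE = (1/3)((1-1)² + (0-3)² + (-1--1)²) = (1/3)(0 + 9 + 0) = 3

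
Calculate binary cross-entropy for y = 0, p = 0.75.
L = 1.386

L = -0·log(0.75) - 1·log(0.25) = -log(0.25) = 1.386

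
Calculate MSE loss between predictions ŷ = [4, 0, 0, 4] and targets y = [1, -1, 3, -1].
MSE = 11

MSE = (1/4)((4-1)² + (0--1)² + (0-3)² + (4--1)²) = (1/4)(9 + 1 + 9 + 25) = 11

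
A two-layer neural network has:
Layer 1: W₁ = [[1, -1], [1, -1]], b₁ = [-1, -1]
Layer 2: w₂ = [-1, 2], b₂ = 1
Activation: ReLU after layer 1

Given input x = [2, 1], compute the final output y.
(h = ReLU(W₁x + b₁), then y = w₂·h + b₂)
y = 1

Layer 1 pre-activation: z₁ = [0, 0]
After ReLU: h = [0, 0]
Layer 2 output: y = -1×0 + 2×0 + 1 = 1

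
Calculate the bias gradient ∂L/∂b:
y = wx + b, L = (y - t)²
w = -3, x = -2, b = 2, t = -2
∂L/∂b = 20

y = wx + b = (-3)(-2) + 2 = 8
∂L/∂y = 2(y - t) = 2(8 - -2) = 20
∂y/∂b = 1
∂L/∂b = ∂L/∂y · ∂y/∂b = 20 × 1 = 20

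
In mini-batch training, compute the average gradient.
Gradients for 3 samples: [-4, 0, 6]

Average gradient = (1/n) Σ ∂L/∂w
Average gradient = 0.6667

Average = (1/3)(-4 + 0 + 6) = 2/3 = 0.6667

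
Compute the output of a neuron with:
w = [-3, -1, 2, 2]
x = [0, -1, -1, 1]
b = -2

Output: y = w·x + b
y = -1

y = (-3)(0) + (-1)(-1) + (2)(-1) + (2)(1) + -2 = -1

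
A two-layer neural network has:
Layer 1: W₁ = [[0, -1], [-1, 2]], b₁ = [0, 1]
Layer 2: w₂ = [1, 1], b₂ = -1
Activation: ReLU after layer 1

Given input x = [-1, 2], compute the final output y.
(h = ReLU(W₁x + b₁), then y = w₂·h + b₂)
y = 5

Layer 1 pre-activation: z₁ = [-2, 6]
After ReLU: h = [0, 6]
Layer 2 output: y = 1×0 + 1×6 + -1 = 5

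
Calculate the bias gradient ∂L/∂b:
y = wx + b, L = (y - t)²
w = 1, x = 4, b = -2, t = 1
∂L/∂b = 2

y = wx + b = (1)(4) + -2 = 2
∂L/∂y = 2(y - t) = 2(2 - 1) = 2
∂y/∂b = 1
∂L/∂b = ∂L/∂y · ∂y/∂b = 2 × 1 = 2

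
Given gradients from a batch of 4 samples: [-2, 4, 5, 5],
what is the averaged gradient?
Average gradient = 3

Average = (1/4)(-2 + 4 + 5 + 5) = 12/4 = 3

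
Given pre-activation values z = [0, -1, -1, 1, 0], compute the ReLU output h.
h = [0, 0, 0, 1, 0]

ReLU applied element-wise: max(0,0)=0, max(0,-1)=0, max(0,-1)=0, max(0,1)=1, max(0,0)=0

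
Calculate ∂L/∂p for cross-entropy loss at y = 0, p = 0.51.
∂L/∂p = 2.041

∂L/∂p = -y/p + (1-y)/(1-p) = 0 + 1/0.49 = 2.041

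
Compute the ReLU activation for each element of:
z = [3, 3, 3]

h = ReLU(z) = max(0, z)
h = [3, 3, 3]

ReLU applied element-wise: max(0,3)=3, max(0,3)=3, max(0,3)=3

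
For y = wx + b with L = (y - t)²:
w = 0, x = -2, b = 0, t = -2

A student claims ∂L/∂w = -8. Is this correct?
Correct

y = (0)(-2) + 0 = 0
∂L/∂y = 2(y - t) = 2(0 - -2) = 4
∂y/∂w = x = -2
∂L/∂w = 4 × -2 = -8

Claimed value: -8
Correct: The correct gradient is -8.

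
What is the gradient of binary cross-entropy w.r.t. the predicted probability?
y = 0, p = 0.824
∂L/∂p = 5.682

∂L/∂p = -y/p + (1-y)/(1-p) = 0 + 1/0.176 = 5.682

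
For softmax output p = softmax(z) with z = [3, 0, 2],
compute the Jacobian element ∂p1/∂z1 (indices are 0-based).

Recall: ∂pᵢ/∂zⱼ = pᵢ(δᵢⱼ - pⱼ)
∂p1/∂z1 = 0.03389

p = softmax(z) = [0.7054, 0.03512, 0.2595]
p1 = 0.03512

∂p1/∂z1 = p1(1 - p1) = 0.03512 × (1 - 0.03512) = 0.03389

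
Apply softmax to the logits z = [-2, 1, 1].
p = [0.0243, 0.4879, 0.4879]

exp(z) = [0.1353, 2.718, 2.718]
Sum = 5.572
p = [0.0243, 0.4879, 0.4879]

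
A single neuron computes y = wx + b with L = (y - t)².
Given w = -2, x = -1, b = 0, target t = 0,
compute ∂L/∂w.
∂L/∂w = -4

y = wx + b = (-2)(-1) + 0 = 2
∂L/∂y = 2(y - t) = 2(2 - 0) = 4
∂y/∂w = x = -1
∂L/∂w = ∂L/∂y · ∂y/∂w = 4 × -1 = -4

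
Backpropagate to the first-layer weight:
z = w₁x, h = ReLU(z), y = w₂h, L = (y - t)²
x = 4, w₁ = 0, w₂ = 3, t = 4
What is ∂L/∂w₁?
∂L/∂w₁ = 0

Forward pass:
z = w₁x = 0×4 = 0
h = ReLU(0) = 0
y = w₂h = 3×0 = 0

Backward pass:
∂L/∂y = 2(y - t) = 2(0 - 4) = -8
∂y/∂h = w₂ = 3
∂h/∂z = 0 (ReLU derivative)
∂z/∂w₁ = x = 4

∂L/∂w₁ = -8 × 3 × 0 × 4 = 0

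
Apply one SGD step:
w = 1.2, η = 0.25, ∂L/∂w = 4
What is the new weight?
w_new = 0.2

w_new = w - η·∂L/∂w = 1.2 - 0.25×(4) = 1.2 - (1) = 0.2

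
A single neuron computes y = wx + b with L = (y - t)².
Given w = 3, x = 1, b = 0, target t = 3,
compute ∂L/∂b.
∂L/∂b = 0

y = wx + b = (3)(1) + 0 = 3
∂L/∂y = 2(y - t) = 2(3 - 3) = 0
∂y/∂b = 1
∂L/∂b = ∂L/∂y · ∂y/∂b = 0 × 1 = 0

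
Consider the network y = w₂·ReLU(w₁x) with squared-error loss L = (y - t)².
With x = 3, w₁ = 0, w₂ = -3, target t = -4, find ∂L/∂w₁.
∂L/∂w₁ = 0

Forward pass:
z = w₁x = 0×3 = 0
h = ReLU(0) = 0
y = w₂h = -3×0 = 0

Backward pass:
∂L/∂y = 2(y - t) = 2(0 - -4) = 8
∂y/∂h = w₂ = -3
∂h/∂z = 0 (ReLU derivative)
∂z/∂w₁ = x = 3

∂L/∂w₁ = 8 × -3 × 0 × 3 = 0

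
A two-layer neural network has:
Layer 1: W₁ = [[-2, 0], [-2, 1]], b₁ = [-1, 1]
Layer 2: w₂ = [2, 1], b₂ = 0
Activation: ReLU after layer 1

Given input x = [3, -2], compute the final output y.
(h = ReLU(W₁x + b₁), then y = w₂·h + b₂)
y = 0

Layer 1 pre-activation: z₁ = [-7, -7]
After ReLU: h = [0, 0]
Layer 2 output: y = 2×0 + 1×0 + 0 = 0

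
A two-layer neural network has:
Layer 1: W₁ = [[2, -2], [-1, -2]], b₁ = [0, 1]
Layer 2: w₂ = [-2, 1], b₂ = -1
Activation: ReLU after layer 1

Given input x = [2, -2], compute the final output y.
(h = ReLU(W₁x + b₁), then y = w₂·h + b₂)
y = -14

Layer 1 pre-activation: z₁ = [8, 3]
After ReLU: h = [8, 3]
Layer 2 output: y = -2×8 + 1×3 + -1 = -14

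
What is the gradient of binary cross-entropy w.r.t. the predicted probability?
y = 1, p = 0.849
∂L/∂p = -1.178

∂L/∂p = -y/p + (1-y)/(1-p) = -1/0.849 + 0 = -1.178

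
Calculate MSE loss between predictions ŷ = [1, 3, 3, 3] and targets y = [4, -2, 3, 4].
MSE = 8.75

MSE = (1/4)((1-4)² + (3--2)² + (3-3)² + (3-4)²) = (1/4)(9 + 25 + 0 + 1) = 8.75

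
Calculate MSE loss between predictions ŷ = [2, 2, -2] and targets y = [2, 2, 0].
MSE = 1.333

MSE = (1/3)((2-2)² + (2-2)² + (-2-0)²) = (1/3)(0 + 0 + 4) = 1.333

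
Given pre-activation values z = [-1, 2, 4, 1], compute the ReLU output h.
h = [0, 2, 4, 1]

ReLU applied element-wise: max(0,-1)=0, max(0,2)=2, max(0,4)=4, max(0,1)=1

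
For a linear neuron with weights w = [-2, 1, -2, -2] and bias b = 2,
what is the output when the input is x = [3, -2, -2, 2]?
y = -6

y = (-2)(3) + (1)(-2) + (-2)(-2) + (-2)(2) + 2 = -6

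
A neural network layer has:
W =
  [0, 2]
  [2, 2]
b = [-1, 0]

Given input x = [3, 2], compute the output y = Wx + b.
y = [3, 10]

Wx = [0×3 + 2×2, 2×3 + 2×2]
   = [4, 10]
y = Wx + b = [4 + -1, 10 + 0] = [3, 10]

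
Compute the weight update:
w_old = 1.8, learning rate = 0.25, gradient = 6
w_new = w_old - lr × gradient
w_new = 0.3

w_new = w - η·∂L/∂w = 1.8 - 0.25×(6) = 1.8 - (1.5) = 0.3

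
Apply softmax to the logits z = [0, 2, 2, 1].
p = [0.0541, 0.3995, 0.3995, 0.147]

exp(z) = [1, 7.389, 7.389, 2.718]
Sum = 18.5
p = [0.0541, 0.3995, 0.3995, 0.147]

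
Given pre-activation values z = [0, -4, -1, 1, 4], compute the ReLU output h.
h = [0, 0, 0, 1, 4]

ReLU applied element-wise: max(0,0)=0, max(0,-4)=0, max(0,-1)=0, max(0,1)=1, max(0,4)=4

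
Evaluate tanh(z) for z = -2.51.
-0.9869

tanh(-2.51) = (e^(-2.51) - e^(2.51))/(e^(-2.51) + e^(2.51)) = -0.9869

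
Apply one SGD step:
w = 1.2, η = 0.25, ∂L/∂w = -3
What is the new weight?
w_new = 1.95

w_new = w - η·∂L/∂w = 1.2 - 0.25×(-3) = 1.2 - (-0.75) = 1.95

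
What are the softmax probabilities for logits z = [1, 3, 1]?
p = [0.1065, 0.787, 0.1065]

exp(z) = [2.718, 20.09, 2.718]
Sum = 25.52
p = [0.1065, 0.787, 0.1065]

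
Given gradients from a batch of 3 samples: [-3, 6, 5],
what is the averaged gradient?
Average gradient = 2.667

Average = (1/3)(-3 + 6 + 5) = 8/3 = 2.667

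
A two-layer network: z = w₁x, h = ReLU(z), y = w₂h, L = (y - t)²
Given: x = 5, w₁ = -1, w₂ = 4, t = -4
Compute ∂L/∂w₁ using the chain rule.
∂L/∂w₁ = 0

Forward pass:
z = w₁x = -1×5 = -5
h = ReLU(-5) = 0
y = w₂h = 4×0 = 0

Backward pass:
∂L/∂y = 2(y - t) = 2(0 - -4) = 8
∂y/∂h = w₂ = 4
∂h/∂z = 0 (ReLU derivative)
∂z/∂w₁ = x = 5

∂L/∂w₁ = 8 × 4 × 0 × 5 = 0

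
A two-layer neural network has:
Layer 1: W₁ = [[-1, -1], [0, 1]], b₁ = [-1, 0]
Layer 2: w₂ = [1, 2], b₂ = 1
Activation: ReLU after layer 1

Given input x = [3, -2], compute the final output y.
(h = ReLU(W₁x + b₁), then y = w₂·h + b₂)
y = 1

Layer 1 pre-activation: z₁ = [-2, -2]
After ReLU: h = [0, 0]
Layer 2 output: y = 1×0 + 2×0 + 1 = 1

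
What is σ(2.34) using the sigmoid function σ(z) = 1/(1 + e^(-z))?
0.9121

sigmoid(2.34) = 1/(1 + e^(-2.34)) = 1/(1 + 0.09633) = 0.9121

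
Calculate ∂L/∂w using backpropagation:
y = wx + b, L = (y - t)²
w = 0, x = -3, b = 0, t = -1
∂L/∂w = -6

y = wx + b = (0)(-3) + 0 = 0
∂L/∂y = 2(y - t) = 2(0 - -1) = 2
∂y/∂w = x = -3
∂L/∂w = ∂L/∂y · ∂y/∂w = 2 × -3 = -6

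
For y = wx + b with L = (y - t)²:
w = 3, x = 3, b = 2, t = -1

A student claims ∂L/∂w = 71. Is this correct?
Incorrect

y = (3)(3) + 2 = 11
∂L/∂y = 2(y - t) = 2(11 - -1) = 24
∂y/∂w = x = 3
∂L/∂w = 24 × 3 = 72

Claimed value: 71
Incorrect: The correct gradient is 72.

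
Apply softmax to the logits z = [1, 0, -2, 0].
p = [0.5601, 0.206, 0.0279, 0.206]

exp(z) = [2.718, 1, 0.1353, 1]
Sum = 4.854
p = [0.5601, 0.206, 0.0279, 0.206]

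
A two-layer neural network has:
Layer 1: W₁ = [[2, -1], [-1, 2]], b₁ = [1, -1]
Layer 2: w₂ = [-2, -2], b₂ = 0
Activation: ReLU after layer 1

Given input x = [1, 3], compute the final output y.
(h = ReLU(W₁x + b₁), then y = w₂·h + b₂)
y = -8

Layer 1 pre-activation: z₁ = [0, 4]
After ReLU: h = [0, 4]
Layer 2 output: y = -2×0 + -2×4 + 0 = -8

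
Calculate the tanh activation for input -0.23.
-0.226

tanh(-0.23) = (e^(-0.23) - e^(0.23))/(e^(-0.23) + e^(0.23)) = -0.226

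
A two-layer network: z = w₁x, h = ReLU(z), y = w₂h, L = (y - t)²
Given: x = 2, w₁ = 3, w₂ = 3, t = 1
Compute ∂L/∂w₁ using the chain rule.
∂L/∂w₁ = 204

Forward pass:
z = w₁x = 3×2 = 6
h = ReLU(6) = 6
y = w₂h = 3×6 = 18

Backward pass:
∂L/∂y = 2(y - t) = 2(18 - 1) = 34
∂y/∂h = w₂ = 3
∂h/∂z = 1 (ReLU derivative)
∂z/∂w₁ = x = 2

∂L/∂w₁ = 34 × 3 × 1 × 2 = 204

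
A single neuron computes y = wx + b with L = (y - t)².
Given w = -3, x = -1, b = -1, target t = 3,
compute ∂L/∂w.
∂L/∂w = 2

y = wx + b = (-3)(-1) + -1 = 2
∂L/∂y = 2(y - t) = 2(2 - 3) = -2
∂y/∂w = x = -1
∂L/∂w = ∂L/∂y · ∂y/∂w = -2 × -1 = 2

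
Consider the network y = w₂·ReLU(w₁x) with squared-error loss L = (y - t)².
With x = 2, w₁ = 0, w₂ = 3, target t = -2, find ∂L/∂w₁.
∂L/∂w₁ = 0

Forward pass:
z = w₁x = 0×2 = 0
h = ReLU(0) = 0
y = w₂h = 3×0 = 0

Backward pass:
∂L/∂y = 2(y - t) = 2(0 - -2) = 4
∂y/∂h = w₂ = 3
∂h/∂z = 0 (ReLU derivative)
∂z/∂w₁ = x = 2

∂L/∂w₁ = 4 × 3 × 0 × 2 = 0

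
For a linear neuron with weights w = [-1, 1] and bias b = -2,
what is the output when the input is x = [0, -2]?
y = -4

y = (-1)(0) + (1)(-2) + -2 = -4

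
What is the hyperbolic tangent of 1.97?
0.9618

tanh(1.97) = (e^(1.97) - e^(-1.97))/(e^(1.97) + e^(-1.97)) = 0.9618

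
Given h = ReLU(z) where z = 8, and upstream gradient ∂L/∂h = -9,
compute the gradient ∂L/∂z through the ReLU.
∂L/∂z = -9

h = ReLU(8) = 8
Since z > 0: ∂h/∂z = 1
∂L/∂z = ∂L/∂h · ∂h/∂z = -9 × 1 = -9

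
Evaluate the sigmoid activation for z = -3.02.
0.04653

sigmoid(-3.02) = 1/(1 + e^(3.02)) = 1/(1 + 20.49) = 0.04653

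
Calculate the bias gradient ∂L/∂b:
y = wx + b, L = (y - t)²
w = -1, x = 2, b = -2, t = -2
∂L/∂b = -4

y = wx + b = (-1)(2) + -2 = -4
∂L/∂y = 2(y - t) = 2(-4 - -2) = -4
∂y/∂b = 1
∂L/∂b = ∂L/∂y · ∂y/∂b = -4 × 1 = -4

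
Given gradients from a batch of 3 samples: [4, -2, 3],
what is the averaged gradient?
Average gradient = 1.667

Average = (1/3)(4 + -2 + 3) = 5/3 = 1.667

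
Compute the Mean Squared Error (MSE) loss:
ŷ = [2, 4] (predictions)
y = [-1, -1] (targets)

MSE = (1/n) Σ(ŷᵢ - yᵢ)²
MSE = 17

MSE = (1/2)((2--1)² + (4--1)²) = (1/2)(9 + 25) = 17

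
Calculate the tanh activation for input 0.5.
0.4621

tanh(0.5) = (e^(0.5) - e^(-0.5))/(e^(0.5) + e^(-0.5)) = 0.4621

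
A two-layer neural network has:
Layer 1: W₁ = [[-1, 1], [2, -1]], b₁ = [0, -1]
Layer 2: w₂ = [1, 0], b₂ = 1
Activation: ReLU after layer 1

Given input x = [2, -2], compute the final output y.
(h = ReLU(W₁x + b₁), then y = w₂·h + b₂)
y = 1

Layer 1 pre-activation: z₁ = [-4, 5]
After ReLU: h = [0, 5]
Layer 2 output: y = 1×0 + 0×5 + 1 = 1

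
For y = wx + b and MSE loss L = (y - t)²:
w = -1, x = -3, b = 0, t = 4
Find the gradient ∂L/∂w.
∂L/∂w = 6

y = wx + b = (-1)(-3) + 0 = 3
∂L/∂y = 2(y - t) = 2(3 - 4) = -2
∂y/∂w = x = -3
∂L/∂w = ∂L/∂y · ∂y/∂w = -2 × -3 = 6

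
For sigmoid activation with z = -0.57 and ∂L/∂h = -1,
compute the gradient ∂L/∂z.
∂L/∂z = -0.2307

σ(-0.57) = 0.3612
σ'(-0.57) = σ(-0.57)(1 - σ(-0.57)) = 0.3612 × 0.6388 = 0.2307
∂L/∂z = ∂L/∂h · σ'(z) = -1 × 0.2307 = -0.2307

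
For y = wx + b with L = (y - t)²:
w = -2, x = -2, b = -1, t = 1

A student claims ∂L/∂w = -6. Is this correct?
Incorrect

y = (-2)(-2) + -1 = 3
∂L/∂y = 2(y - t) = 2(3 - 1) = 4
∂y/∂w = x = -2
∂L/∂w = 4 × -2 = -8

Claimed value: -6
Incorrect: The correct gradient is -8.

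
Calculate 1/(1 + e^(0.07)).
0.4825

sigmoid(-0.07) = 1/(1 + e^(0.07)) = 1/(1 + 1.073) = 0.4825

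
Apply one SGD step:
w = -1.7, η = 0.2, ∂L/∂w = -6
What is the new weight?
w_new = -0.5

w_new = w - η·∂L/∂w = -1.7 - 0.2×(-6) = -1.7 - (-1.2) = -0.5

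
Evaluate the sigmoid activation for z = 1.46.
0.8115

sigmoid(1.46) = 1/(1 + e^(-1.46)) = 1/(1 + 0.2322) = 0.8115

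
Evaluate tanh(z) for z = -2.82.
-0.9929

tanh(-2.82) = (e^(-2.82) - e^(2.82))/(e^(-2.82) + e^(2.82)) = -0.9929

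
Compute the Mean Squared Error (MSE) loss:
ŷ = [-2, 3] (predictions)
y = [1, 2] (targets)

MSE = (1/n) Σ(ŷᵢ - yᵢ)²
MSE = 5

MSE = (1/2)((-2-1)² + (3-2)²) = (1/2)(9 + 1) = 5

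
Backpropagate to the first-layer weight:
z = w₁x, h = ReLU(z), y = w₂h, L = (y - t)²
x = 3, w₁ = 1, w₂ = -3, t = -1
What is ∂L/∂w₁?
∂L/∂w₁ = 144

Forward pass:
z = w₁x = 1×3 = 3
h = ReLU(3) = 3
y = w₂h = -3×3 = -9

Backward pass:
∂L/∂y = 2(y - t) = 2(-9 - -1) = -16
∂y/∂h = w₂ = -3
∂h/∂z = 1 (ReLU derivative)
∂z/∂w₁ = x = 3

∂L/∂w₁ = -16 × -3 × 1 × 3 = 144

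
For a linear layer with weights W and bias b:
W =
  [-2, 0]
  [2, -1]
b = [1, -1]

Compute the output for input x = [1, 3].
y = [-1, -2]

Wx = [-2×1 + 0×3, 2×1 + -1×3]
   = [-2, -1]
y = Wx + b = [-2 + 1, -1 + -1] = [-1, -2]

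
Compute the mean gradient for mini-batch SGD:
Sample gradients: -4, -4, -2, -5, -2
Average gradient = -3.4

Average = (1/5)(-4 + -4 + -2 + -5 + -2) = -17/5 = -3.4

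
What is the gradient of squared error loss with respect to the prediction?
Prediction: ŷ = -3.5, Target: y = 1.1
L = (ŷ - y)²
∂L/∂ŷ = -9.2

∂L/∂ŷ = 2(ŷ - y) = 2(-3.5 - 1.1) = 2(-4.6) = -9.2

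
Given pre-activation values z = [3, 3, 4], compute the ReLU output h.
h = [3, 3, 4]

ReLU applied element-wise: max(0,3)=3, max(0,3)=3, max(0,4)=4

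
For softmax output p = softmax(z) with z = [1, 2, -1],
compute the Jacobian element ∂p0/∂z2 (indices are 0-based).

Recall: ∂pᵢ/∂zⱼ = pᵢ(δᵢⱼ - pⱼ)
∂p0/∂z2 = -0.009113

p = softmax(z) = [0.2595, 0.7054, 0.03512]
p0 = 0.2595, p2 = 0.03512

∂p0/∂z2 = -p0 × p2 = -0.2595 × 0.03512 = -0.009113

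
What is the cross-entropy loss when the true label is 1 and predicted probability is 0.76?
L = 0.2744

L = -1·log(0.76) - 0·log(0.24) = -log(0.76) = 0.2744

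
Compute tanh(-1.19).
-0.8306

tanh(-1.19) = (e^(-1.19) - e^(1.19))/(e^(-1.19) + e^(1.19)) = -0.8306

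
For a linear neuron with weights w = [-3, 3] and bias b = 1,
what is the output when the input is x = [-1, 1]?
y = 7

y = (-3)(-1) + (3)(1) + 1 = 7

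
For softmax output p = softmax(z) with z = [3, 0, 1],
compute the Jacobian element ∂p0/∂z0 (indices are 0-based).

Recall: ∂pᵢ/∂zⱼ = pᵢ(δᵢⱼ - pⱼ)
∂p0/∂z0 = 0.1318

p = softmax(z) = [0.8438, 0.04201, 0.1142]
p0 = 0.8438

∂p0/∂z0 = p0(1 - p0) = 0.8438 × (1 - 0.8438) = 0.1318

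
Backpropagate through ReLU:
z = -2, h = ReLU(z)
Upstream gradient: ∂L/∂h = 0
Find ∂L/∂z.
∂L/∂z = 0

h = ReLU(-2) = 0
Since z < 0: ∂h/∂z = 0
∂L/∂z = ∂L/∂h · ∂h/∂z = 0 × 0 = 0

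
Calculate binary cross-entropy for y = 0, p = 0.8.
L = 1.609

L = -0·log(0.8) - 1·log(0.2) = -log(0.2) = 1.609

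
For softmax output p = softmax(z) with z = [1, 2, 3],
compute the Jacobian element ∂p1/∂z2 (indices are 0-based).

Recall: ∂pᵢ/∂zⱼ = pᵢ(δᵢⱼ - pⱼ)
∂p1/∂z2 = -0.1628

p = softmax(z) = [0.09003, 0.2447, 0.6652]
p1 = 0.2447, p2 = 0.6652

∂p1/∂z2 = -p1 × p2 = -0.2447 × 0.6652 = -0.1628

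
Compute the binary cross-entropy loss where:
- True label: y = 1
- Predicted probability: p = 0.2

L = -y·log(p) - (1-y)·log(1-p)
L = 1.609

L = -1·log(0.2) - 0·log(0.8) = -log(0.2) = 1.609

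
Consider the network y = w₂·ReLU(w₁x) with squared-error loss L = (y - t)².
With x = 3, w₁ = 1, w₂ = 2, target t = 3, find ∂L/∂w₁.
∂L/∂w₁ = 36

Forward pass:
z = w₁x = 1×3 = 3
h = ReLU(3) = 3
y = w₂h = 2×3 = 6

Backward pass:
∂L/∂y = 2(y - t) = 2(6 - 3) = 6
∂y/∂h = w₂ = 2
∂h/∂z = 1 (ReLU derivative)
∂z/∂w₁ = x = 3

∂L/∂w₁ = 6 × 2 × 1 × 3 = 36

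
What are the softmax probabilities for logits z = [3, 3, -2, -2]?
p = [0.4967, 0.4967, 0.0033, 0.0033]

exp(z) = [20.09, 20.09, 0.1353, 0.1353]
Sum = 40.44
p = [0.4967, 0.4967, 0.0033, 0.0033]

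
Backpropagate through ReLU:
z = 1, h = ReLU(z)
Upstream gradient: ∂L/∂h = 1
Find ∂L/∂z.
∂L/∂z = 1

h = ReLU(1) = 1
Since z > 0: ∂h/∂z = 1
∂L/∂z = ∂L/∂h · ∂h/∂z = 1 × 1 = 1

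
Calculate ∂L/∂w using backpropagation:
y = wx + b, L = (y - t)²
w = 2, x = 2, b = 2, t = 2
∂L/∂w = 16

y = wx + b = (2)(2) + 2 = 6
∂L/∂y = 2(y - t) = 2(6 - 2) = 8
∂y/∂w = x = 2
∂L/∂w = ∂L/∂y · ∂y/∂w = 8 × 2 = 16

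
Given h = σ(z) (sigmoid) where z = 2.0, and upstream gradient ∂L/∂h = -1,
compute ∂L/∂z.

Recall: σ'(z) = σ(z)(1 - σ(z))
∂L/∂z = -0.105

σ(2.0) = 0.8808
σ'(2.0) = σ(2.0)(1 - σ(2.0)) = 0.8808 × 0.1192 = 0.105
∂L/∂z = ∂L/∂h · σ'(z) = -1 × 0.105 = -0.105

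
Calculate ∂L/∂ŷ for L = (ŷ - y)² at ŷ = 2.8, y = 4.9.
∂L/∂ŷ = -4.2

∂L/∂ŷ = 2(ŷ - y) = 2(2.8 - 4.9) = 2(-2.1) = -4.2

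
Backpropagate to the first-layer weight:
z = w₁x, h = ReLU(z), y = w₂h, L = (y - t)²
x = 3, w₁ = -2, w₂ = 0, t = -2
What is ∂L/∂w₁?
∂L/∂w₁ = 0

Forward pass:
z = w₁x = -2×3 = -6
h = ReLU(-6) = 0
y = w₂h = 0×0 = 0

Backward pass:
∂L/∂y = 2(y - t) = 2(0 - -2) = 4
∂y/∂h = w₂ = 0
∂h/∂z = 0 (ReLU derivative)
∂z/∂w₁ = x = 3

∂L/∂w₁ = 4 × 0 × 0 × 3 = 0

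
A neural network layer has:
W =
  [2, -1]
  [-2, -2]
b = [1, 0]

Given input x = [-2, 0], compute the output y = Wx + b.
y = [-3, 4]

Wx = [2×-2 + -1×0, -2×-2 + -2×0]
   = [-4, 4]
y = Wx + b = [-4 + 1, 4 + 0] = [-3, 4]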